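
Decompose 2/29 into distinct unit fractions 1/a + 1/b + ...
1/15 + 1/435

Greedy algorithm:
2/29: ceiling(29/2) = 15, use 1/15
1/435: ceiling(435/1) = 435, use 1/435
Result: 2/29 = 1/15 + 1/435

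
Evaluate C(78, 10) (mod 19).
0

Using Lucas' theorem:
Write n=78 and k=10 in base 19:
n in base 19: [4, 2]
k in base 19: [0, 10]
C(78,10) mod 19 = ∏ C(n_i, k_i) mod 19
Digit binomials (mod 19): C(4,0) = 1; C(2,10) = 0 (k_i > n_i)
Product: 1 × 0 = 0 ≡ 0 (mod 19)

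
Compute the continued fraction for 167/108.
[1; 1, 1, 4, 1, 9]

Euclidean algorithm steps:
167 = 1 × 108 + 59
108 = 1 × 59 + 49
59 = 1 × 49 + 10
49 = 4 × 10 + 9
10 = 1 × 9 + 1
9 = 9 × 1 + 0
Continued fraction: [1; 1, 1, 4, 1, 9]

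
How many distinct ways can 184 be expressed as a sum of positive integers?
980462880430

p(n) counts ways to write n as a sum of positive integers (order ignored).
Euler's pentagonal recurrence: p(k) = p(k-1) + p(k-2) - p(k-5) - p(k-7) + p(k-12) + p(k-15) - ... (offsets j(3j∓1)/2, signs ++--, p(0)=1, p(<0)=0).
DP table for k = 0..183: p(0)=1, p(1)=1, p(2)=2, p(3)=3, p(4)=5, p(5)=7, p(6)=11, p(7)=15, p(8)=22, p(9)=30, p(10)=42, p(11)=56, p(12)=77, p(13)=101, p(14)=135, p(15)=176, p(16)=231, p(17)=297, p(18)=385, p(19)=490, p(20)=627, p(21)=792, p(22)=1002, p(23)=1255, p(24)=1575, p(25)=1958, p(26)=2436, p(27)=3010, p(28)=3718, p(29)=4565, p(30)=5604, p(31)=6842, p(32)=8349, p(33)=10143, p(34)=12310, p(35)=14883, p(36)=17977, p(37)=21637, p(38)=26015, p(39)=31185, p(40)=37338, p(41)=44583, p(42)=53174, p(43)=63261, p(44)=75175, p(45)=89134, p(46)=105558, p(47)=124754, p(48)=147273, p(49)=173525, p(50)=204226, p(51)=239943, p(52)=281589, p(53)=329931, p(54)=386155, p(55)=451276, p(56)=526823, p(57)=614154, p(58)=715220, p(59)=831820, p(60)=966467, p(61)=1121505, p(62)=1300156, p(63)=1505499, p(64)=1741630, p(65)=2012558, p(66)=2323520, p(67)=2679689, p(68)=3087735, p(69)=3554345, p(70)=4087968, p(71)=4697205, p(72)=5392783, p(73)=6185689, p(74)=7089500, p(75)=8118264, p(76)=9289091, p(77)=10619863, p(78)=12132164, p(79)=13848650, p(80)=15796476, p(81)=18004327, p(82)=20506255, p(83)=23338469, p(84)=26543660, p(85)=30167357, p(86)=34262962, p(87)=38887673, p(88)=44108109, p(89)=49995925, p(90)=56634173, p(91)=64112359, p(92)=72533807, p(93)=82010177, p(94)=92669720, p(95)=104651419, p(96)=118114304, p(97)=133230930, p(98)=150198136, p(99)=169229875, p(100)=190569292, p(101)=214481126, p(102)=241265379, p(103)=271248950, p(104)=304801365, p(105)=342325709, p(106)=384276336, p(107)=431149389, p(108)=483502844, p(109)=541946240, p(110)=607163746, p(111)=679903203, p(112)=761002156, p(113)=851376628, p(114)=952050665, p(115)=1064144451, p(116)=1188908248, p(117)=1327710076, p(118)=1482074143, p(119)=1653668665, p(120)=1844349560, p(121)=2056148051, p(122)=2291320912, p(123)=2552338241, p(124)=2841940500, p(125)=3163127352, p(126)=3519222692, p(127)=3913864295, p(128)=4351078600, p(129)=4835271870, p(130)=5371315400, p(131)=5964539504, p(132)=6620830889, p(133)=7346629512, p(134)=8149040695, p(135)=9035836076, p(136)=10015581680, p(137)=11097645016, p(138)=12292341831, p(139)=13610949895, p(140)=15065878135, p(141)=16670689208, p(142)=18440293320, p(143)=20390982757, p(144)=22540654445, p(145)=24908858009, p(146)=27517052599, p(147)=30388671978, p(148)=33549419497, p(149)=37027355200, p(150)=40853235313, p(151)=45060624582, p(152)=49686288421, p(153)=54770336324, p(154)=60356673280, p(155)=66493182097, p(156)=73232243759, p(157)=80630964769, p(158)=88751778802, p(159)=97662728555, p(160)=107438159466, p(161)=118159068427, p(162)=129913904637, p(163)=142798995930, p(164)=156919475295, p(165)=172389800255, p(166)=189334822579, p(167)=207890420102, p(168)=228204732751, p(169)=250438925115, p(170)=274768617130, p(171)=301384802048, p(172)=330495499613, p(173)=362326859895, p(174)=397125074750, p(175)=435157697830, p(176)=476715857290, p(177)=522115831195, p(178)=571701605655, p(179)=625846753120, p(180)=684957390936, p(181)=749474411781, p(182)=819876908323, p(183)=896684817527.
Final step: p(184) = p(183) + p(182) - p(179) - p(177) + p(172) + p(169) - p(162) - p(158) + p(149) + p(144) - p(133) - p(127) + p(114) + p(107) - p(92) - p(84) + p(67) + p(58) - p(39) - p(29) + p(8)
= 896684817527 + 819876908323 - 625846753120 - 522115831195 + 330495499613 + 250438925115 - 129913904637 - 88751778802 + 37027355200 + 22540654445 - 7346629512 - 3913864295 + 952050665 + 431149389 - 72533807 - 26543660 + 2679689 + 715220 - 31185 - 4565 + 22
= 980462880430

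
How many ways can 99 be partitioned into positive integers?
169229875

p(n) counts ways to write n as a sum of positive integers (order ignored).
Euler's pentagonal recurrence: p(k) = p(k-1) + p(k-2) - p(k-5) - p(k-7) + p(k-12) + p(k-15) - ... (offsets j(3j∓1)/2, signs ++--, p(0)=1, p(<0)=0).
DP table for k = 0..98: p(0)=1, p(1)=1, p(2)=2, p(3)=3, p(4)=5, p(5)=7, p(6)=11, p(7)=15, p(8)=22, p(9)=30, p(10)=42, p(11)=56, p(12)=77, p(13)=101, p(14)=135, p(15)=176, p(16)=231, p(17)=297, p(18)=385, p(19)=490, p(20)=627, p(21)=792, p(22)=1002, p(23)=1255, p(24)=1575, p(25)=1958, p(26)=2436, p(27)=3010, p(28)=3718, p(29)=4565, p(30)=5604, p(31)=6842, p(32)=8349, p(33)=10143, p(34)=12310, p(35)=14883, p(36)=17977, p(37)=21637, p(38)=26015, p(39)=31185, p(40)=37338, p(41)=44583, p(42)=53174, p(43)=63261, p(44)=75175, p(45)=89134, p(46)=105558, p(47)=124754, p(48)=147273, p(49)=173525, p(50)=204226, p(51)=239943, p(52)=281589, p(53)=329931, p(54)=386155, p(55)=451276, p(56)=526823, p(57)=614154, p(58)=715220, p(59)=831820, p(60)=966467, p(61)=1121505, p(62)=1300156, p(63)=1505499, p(64)=1741630, p(65)=2012558, p(66)=2323520, p(67)=2679689, p(68)=3087735, p(69)=3554345, p(70)=4087968, p(71)=4697205, p(72)=5392783, p(73)=6185689, p(74)=7089500, p(75)=8118264, p(76)=9289091, p(77)=10619863, p(78)=12132164, p(79)=13848650, p(80)=15796476, p(81)=18004327, p(82)=20506255, p(83)=23338469, p(84)=26543660, p(85)=30167357, p(86)=34262962, p(87)=38887673, p(88)=44108109, p(89)=49995925, p(90)=56634173, p(91)=64112359, p(92)=72533807, p(93)=82010177, p(94)=92669720, p(95)=104651419, p(96)=118114304, p(97)=133230930, p(98)=150198136.
Final step: p(99) = p(98) + p(97) - p(94) - p(92) + p(87) + p(84) - p(77) - p(73) + p(64) + p(59) - p(48) - p(42) + p(29) + p(22) - p(7)
= 150198136 + 133230930 - 92669720 - 72533807 + 38887673 + 26543660 - 10619863 - 6185689 + 1741630 + 831820 - 147273 - 53174 + 4565 + 1002 - 15
= 169229875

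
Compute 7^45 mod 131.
62

Repeated squaring. Binary of 45 = 101101.
7^1 ≡ 7 (mod 131); 7^2 ≡ 49 (mod 131); 7^4 ≡ 43 (mod 131); 7^8 ≡ 15 (mod 131); 7^16 ≡ 94 (mod 131); 7^32 ≡ 59 (mod 131)
7^45 = 7^1 × 7^4 × 7^8 × 7^32 ≡ 62 (mod 131)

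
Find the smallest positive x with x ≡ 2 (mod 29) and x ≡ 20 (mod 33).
350

Using Chinese Remainder Theorem:
M = 29 × 33 = 957
M1 = 33, M2 = 29
y1 = 33^(-1) mod 29 = 22
y2 = 29^(-1) mod 33 = 8
x = (2×33×22 + 20×29×8) mod 957 = 350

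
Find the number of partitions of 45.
89134

p(n) counts ways to write n as a sum of positive integers (order ignored).
Euler's pentagonal recurrence: p(k) = p(k-1) + p(k-2) - p(k-5) - p(k-7) + p(k-12) + p(k-15) - ... (offsets j(3j∓1)/2, signs ++--, p(0)=1, p(<0)=0).
DP table for k = 0..44: p(0)=1, p(1)=1, p(2)=2, p(3)=3, p(4)=5, p(5)=7, p(6)=11, p(7)=15, p(8)=22, p(9)=30, p(10)=42, p(11)=56, p(12)=77, p(13)=101, p(14)=135, p(15)=176, p(16)=231, p(17)=297, p(18)=385, p(19)=490, p(20)=627, p(21)=792, p(22)=1002, p(23)=1255, p(24)=1575, p(25)=1958, p(26)=2436, p(27)=3010, p(28)=3718, p(29)=4565, p(30)=5604, p(31)=6842, p(32)=8349, p(33)=10143, p(34)=12310, p(35)=14883, p(36)=17977, p(37)=21637, p(38)=26015, p(39)=31185, p(40)=37338, p(41)=44583, p(42)=53174, p(43)=63261, p(44)=75175.
Final step: p(45) = p(44) + p(43) - p(40) - p(38) + p(33) + p(30) - p(23) - p(19) + p(10) + p(5)
= 75175 + 63261 - 37338 - 26015 + 10143 + 5604 - 1255 - 490 + 42 + 7
= 89134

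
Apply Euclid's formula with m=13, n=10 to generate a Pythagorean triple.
(69, 260, 269)

Euclid's formula: a = m² - n², b = 2mn, c = m² + n²
m = 13, n = 10
a = 13² - 10² = 169 - 100 = 69
b = 2 × 13 × 10 = 260
c = 13² + 10² = 169 + 100 = 269
Verification: 69² + 260² = 4761 + 67600 = 72361 = 269² ✓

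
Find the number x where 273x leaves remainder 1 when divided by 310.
67

gcd(273, 310) = 1, so the inverse exists.
Extended Euclidean algorithm on (310, 273):
310 = 1 × 273 + 37  ⟹  37 = (1)·310 + (-1)·273
273 = 7 × 37 + 14  ⟹  14 = (-7)·310 + (8)·273
37 = 2 × 14 + 9  ⟹  9 = (15)·310 + (-17)·273
14 = 1 × 9 + 5  ⟹  5 = (-22)·310 + (25)·273
9 = 1 × 5 + 4  ⟹  4 = (37)·310 + (-42)·273
5 = 1 × 4 + 1  ⟹  1 = (-59)·310 + (67)·273
So (67)·273 ≡ 1 (mod 310), i.e. 273^(-1) ≡ 67 (mod 310).
Check: 273 × 67 = 18291 ≡ 1 (mod 310)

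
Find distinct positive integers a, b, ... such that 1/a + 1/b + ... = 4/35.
1/9 + 1/315

Greedy algorithm:
4/35: ceiling(35/4) = 9, use 1/9
1/315: ceiling(315/1) = 315, use 1/315
Result: 4/35 = 1/9 + 1/315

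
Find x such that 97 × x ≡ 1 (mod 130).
63

gcd(97, 130) = 1, so the inverse exists.
Extended Euclidean algorithm on (130, 97):
130 = 1 × 97 + 33  ⟹  33 = (1)·130 + (-1)·97
97 = 2 × 33 + 31  ⟹  31 = (-2)·130 + (3)·97
33 = 1 × 31 + 2  ⟹  2 = (3)·130 + (-4)·97
31 = 15 × 2 + 1  ⟹  1 = (-47)·130 + (63)·97
So (63)·97 ≡ 1 (mod 130), i.e. 97^(-1) ≡ 63 (mod 130).
Check: 97 × 63 = 6111 ≡ 1 (mod 130)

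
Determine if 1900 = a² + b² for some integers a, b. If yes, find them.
Not possible

Factorization: 1900 = 2^2 × 5^2 × 19
By Fermat: n is sum of two squares iff every prime p ≡ 3 (mod 4) appears to even power.
Prime(s) ≡ 3 (mod 4) with odd exponent: [(19, 1)]
Therefore 1900 cannot be expressed as a² + b².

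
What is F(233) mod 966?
13

Matrix identity: Q^n = [[F_(n+1), F_n], [F_n, F_(n-1)]] with Q = [[1,1],[1,0]].
n = 233 = 11101001₂. Square-and-multiply, entries mod 966:
Q^1 = [[1,1],[1,0]]
Q^3 = (Q^1)²·Q = [[3,2],[2,1]]
Q^7 = (Q^3)²·Q = [[21,13],[13,8]]
Q^14 = (Q^7)² = [[610,377],[377,233]]
Q^29 = (Q^14)²·Q = [[314,317],[317,963]]
Q^58 = (Q^29)² = [[89,55],[55,34]]
Q^116 = (Q^58)² = [[320,3],[3,317]]
Q^233 = (Q^116)²·Q = [[958,13],[13,945]]
F_233 mod 966 = Q^233[0][1] = 13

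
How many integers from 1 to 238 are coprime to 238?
96

238 = 2 × 7 × 17
φ(n) = n × ∏(1 - 1/p) for each prime p dividing n
φ(238) = 238 × (1 - 1/2) × (1 - 1/7) × (1 - 1/17) = 96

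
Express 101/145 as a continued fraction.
[0; 1, 2, 3, 2, 1, 1, 2]

Euclidean algorithm steps:
101 = 0 × 145 + 101
145 = 1 × 101 + 44
101 = 2 × 44 + 13
44 = 3 × 13 + 5
13 = 2 × 5 + 3
5 = 1 × 3 + 2
3 = 1 × 2 + 1
2 = 2 × 1 + 0
Continued fraction: [0; 1, 2, 3, 2, 1, 1, 2]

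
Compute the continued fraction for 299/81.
[3; 1, 2, 4, 6]

Euclidean algorithm steps:
299 = 3 × 81 + 56
81 = 1 × 56 + 25
56 = 2 × 25 + 6
25 = 4 × 6 + 1
6 = 6 × 1 + 0
Continued fraction: [3; 1, 2, 4, 6]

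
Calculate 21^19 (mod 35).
21

Repeated squaring. Binary of 19 = 10011.
21^1 ≡ 21 (mod 35); 21^2 ≡ 21 (mod 35); 21^4 ≡ 21 (mod 35); 21^8 ≡ 21 (mod 35); 21^16 ≡ 21 (mod 35)
21^19 = 21^1 × 21^2 × 21^16 ≡ 21 (mod 35)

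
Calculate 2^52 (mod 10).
6

Repeated squaring. Binary of 52 = 110100.
2^1 ≡ 2 (mod 10); 2^2 ≡ 4 (mod 10); 2^4 ≡ 6 (mod 10); 2^8 ≡ 6 (mod 10); 2^16 ≡ 6 (mod 10); 2^32 ≡ 6 (mod 10)
2^52 = 2^4 × 2^16 × 2^32 ≡ 6 (mod 10)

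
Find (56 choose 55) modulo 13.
4

Using Lucas' theorem:
Write n=56 and k=55 in base 13:
n in base 13: [4, 4]
k in base 13: [4, 3]
C(56,55) mod 13 = ∏ C(n_i, k_i) mod 13
Digit binomials (mod 13): C(4,4) = 1; C(4,3) = 4
Product: 1 × 4 = 4 ≡ 4 (mod 13)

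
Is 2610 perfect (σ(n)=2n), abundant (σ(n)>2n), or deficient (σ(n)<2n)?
abundant

Proper divisors of 2610: sum = 1 + 2 + 3 + 5 + 6 + 9 + 10 + 15 + ... + 435 + 522 + 870 + 1305 (23 divisors) = 4410
Since 4410 > 2610, 2610 is abundant.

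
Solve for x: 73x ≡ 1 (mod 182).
5

gcd(73, 182) = 1, so the inverse exists.
Extended Euclidean algorithm on (182, 73):
182 = 2 × 73 + 36  ⟹  36 = (1)·182 + (-2)·73
73 = 2 × 36 + 1  ⟹  1 = (-2)·182 + (5)·73
So (5)·73 ≡ 1 (mod 182), i.e. 73^(-1) ≡ 5 (mod 182).
Check: 73 × 5 = 365 ≡ 1 (mod 182)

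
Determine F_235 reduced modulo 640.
165

Matrix identity: Q^n = [[F_(n+1), F_n], [F_n, F_(n-1)]] with Q = [[1,1],[1,0]].
n = 235 = 11101011₂. Square-and-multiply, entries mod 640:
Q^1 = [[1,1],[1,0]]
Q^3 = (Q^1)²·Q = [[3,2],[2,1]]
Q^7 = (Q^3)²·Q = [[21,13],[13,8]]
Q^14 = (Q^7)² = [[610,377],[377,233]]
Q^29 = (Q^14)²·Q = [[40,309],[309,371]]
Q^58 = (Q^29)² = [[441,279],[279,162]]
Q^117 = (Q^58)²·Q = [[239,322],[322,557]]
Q^235 = (Q^117)²·Q = [[477,165],[165,312]]
F_235 mod 640 = Q^235[0][1] = 165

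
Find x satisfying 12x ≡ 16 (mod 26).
x ≡ 10 (mod 13)

gcd(12, 26) = 2, which divides 16, so solutions exist.
Divide through by 2: 6x ≡ 8 (mod 13).
Find 6^(-1) mod 13 by the extended Euclidean algorithm:
13 = 2 × 6 + 1  ⟹  1 = (1)·13 + (-2)·6
So (-2)·6 ≡ 1 (mod 13), i.e. 6^(-1) ≡ -2 ≡ 11 (mod 13).
x ≡ 11 × 8 = 88 ≡ 10 (mod 13).
Check: 12 × 10 = 120 ≡ 16 (mod 26).
x ≡ 10 (mod 13), giving 2 solutions mod 26.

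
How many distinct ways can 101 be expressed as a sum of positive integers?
214481126

p(n) counts ways to write n as a sum of positive integers (order ignored).
Euler's pentagonal recurrence: p(k) = p(k-1) + p(k-2) - p(k-5) - p(k-7) + p(k-12) + p(k-15) - ... (offsets j(3j∓1)/2, signs ++--, p(0)=1, p(<0)=0).
DP table for k = 0..100: p(0)=1, p(1)=1, p(2)=2, p(3)=3, p(4)=5, p(5)=7, p(6)=11, p(7)=15, p(8)=22, p(9)=30, p(10)=42, p(11)=56, p(12)=77, p(13)=101, p(14)=135, p(15)=176, p(16)=231, p(17)=297, p(18)=385, p(19)=490, p(20)=627, p(21)=792, p(22)=1002, p(23)=1255, p(24)=1575, p(25)=1958, p(26)=2436, p(27)=3010, p(28)=3718, p(29)=4565, p(30)=5604, p(31)=6842, p(32)=8349, p(33)=10143, p(34)=12310, p(35)=14883, p(36)=17977, p(37)=21637, p(38)=26015, p(39)=31185, p(40)=37338, p(41)=44583, p(42)=53174, p(43)=63261, p(44)=75175, p(45)=89134, p(46)=105558, p(47)=124754, p(48)=147273, p(49)=173525, p(50)=204226, p(51)=239943, p(52)=281589, p(53)=329931, p(54)=386155, p(55)=451276, p(56)=526823, p(57)=614154, p(58)=715220, p(59)=831820, p(60)=966467, p(61)=1121505, p(62)=1300156, p(63)=1505499, p(64)=1741630, p(65)=2012558, p(66)=2323520, p(67)=2679689, p(68)=3087735, p(69)=3554345, p(70)=4087968, p(71)=4697205, p(72)=5392783, p(73)=6185689, p(74)=7089500, p(75)=8118264, p(76)=9289091, p(77)=10619863, p(78)=12132164, p(79)=13848650, p(80)=15796476, p(81)=18004327, p(82)=20506255, p(83)=23338469, p(84)=26543660, p(85)=30167357, p(86)=34262962, p(87)=38887673, p(88)=44108109, p(89)=49995925, p(90)=56634173, p(91)=64112359, p(92)=72533807, p(93)=82010177, p(94)=92669720, p(95)=104651419, p(96)=118114304, p(97)=133230930, p(98)=150198136, p(99)=169229875, p(100)=190569292.
Final step: p(101) = p(100) + p(99) - p(96) - p(94) + p(89) + p(86) - p(79) - p(75) + p(66) + p(61) - p(50) - p(44) + p(31) + p(24) - p(9) - p(1)
= 190569292 + 169229875 - 118114304 - 92669720 + 49995925 + 34262962 - 13848650 - 8118264 + 2323520 + 1121505 - 204226 - 75175 + 6842 + 1575 - 30 - 1
= 214481126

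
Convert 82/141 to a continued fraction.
[0; 1, 1, 2, 1, 1, 3, 3]

Euclidean algorithm steps:
82 = 0 × 141 + 82
141 = 1 × 82 + 59
82 = 1 × 59 + 23
59 = 2 × 23 + 13
23 = 1 × 13 + 10
13 = 1 × 10 + 3
10 = 3 × 3 + 1
3 = 3 × 1 + 0
Continued fraction: [0; 1, 1, 2, 1, 1, 3, 3]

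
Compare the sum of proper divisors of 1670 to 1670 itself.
deficient

Proper divisors of 1670: sum = 1 + 2 + 5 + 10 + 167 + 334 + 835 = 1354
Since 1354 < 1670, 1670 is deficient.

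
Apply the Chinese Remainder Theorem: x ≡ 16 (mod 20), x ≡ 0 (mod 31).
496

Using Chinese Remainder Theorem:
M = 20 × 31 = 620
M1 = 31, M2 = 20
y1 = 31^(-1) mod 20 = 11
y2 = 20^(-1) mod 31 = 14
x = (16×31×11 + 0×20×14) mod 620 = 496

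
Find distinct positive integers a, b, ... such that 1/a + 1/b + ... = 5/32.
1/7 + 1/75 + 1/16800

Greedy algorithm:
5/32: ceiling(32/5) = 7, use 1/7
3/224: ceiling(224/3) = 75, use 1/75
1/16800: ceiling(16800/1) = 16800, use 1/16800
Result: 5/32 = 1/7 + 1/75 + 1/16800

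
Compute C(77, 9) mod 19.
0

Using Lucas' theorem:
Write n=77 and k=9 in base 19:
n in base 19: [4, 1]
k in base 19: [0, 9]
C(77,9) mod 19 = ∏ C(n_i, k_i) mod 19
Digit binomials (mod 19): C(4,0) = 1; C(1,9) = 0 (k_i > n_i)
Product: 1 × 0 = 0 ≡ 0 (mod 19)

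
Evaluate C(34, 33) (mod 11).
1

Using Lucas' theorem:
Write n=34 and k=33 in base 11:
n in base 11: [3, 1]
k in base 11: [3, 0]
C(34,33) mod 11 = ∏ C(n_i, k_i) mod 11
Digit binomials (mod 11): C(3,3) = 1; C(1,0) = 1
Product: 1 × 1 = 1 ≡ 1 (mod 11)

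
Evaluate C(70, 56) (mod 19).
0

Using Lucas' theorem:
Write n=70 and k=56 in base 19:
n in base 19: [3, 13]
k in base 19: [2, 18]
C(70,56) mod 19 = ∏ C(n_i, k_i) mod 19
Digit binomials (mod 19): C(3,2) = 3; C(13,18) = 0 (k_i > n_i)
Product: 3 × 0 = 0 ≡ 0 (mod 19)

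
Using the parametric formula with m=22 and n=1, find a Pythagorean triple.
(483, 44, 485)

Euclid's formula: a = m² - n², b = 2mn, c = m² + n²
m = 22, n = 1
a = 22² - 1² = 484 - 1 = 483
b = 2 × 22 × 1 = 44
c = 22² + 1² = 484 + 1 = 485
Verification: 483² + 44² = 233289 + 1936 = 235225 = 485² ✓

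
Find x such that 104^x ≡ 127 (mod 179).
55

Baby-step giant-step with step n = ⌈√179⌉ = 14.
Baby steps 104^j mod 179 (j:value) for j=0..13: 0:1, 1:104, 2:76, 3:28, 4:48, 5:159, 6:68, 7:91, 8:156, 9:114, 10:42, 11:72, 12:149, 13:102.
Giant-step multiplier: 104^(-14) ≡ 104^(178-14) = 104^164 ≡ 80 (mod 179).
Giant steps γ_i = 127·80^i mod 179: γ_0=127, γ_1=136, γ_2=140, γ_3=102 (in table at j=13).
x = i·n + j = 3·14 + 13 = 55.
Check: 104^55 ≡ 127 (mod 179).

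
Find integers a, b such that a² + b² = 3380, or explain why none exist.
4² + 58² (a=4, b=58)

Factorization: 3380 = 2^2 × 5 × 13^2
By Fermat: n is sum of two squares iff every prime p ≡ 3 (mod 4) appears to even power.
All primes ≡ 3 (mod 4) appear to even power.
Search a = 0, 1, 2, … for 3380 - a² a perfect square: first hit at a = 4: 3380 - 16 = 3364 = 58².
3380 = 4² + 58² = 16 + 3364 ✓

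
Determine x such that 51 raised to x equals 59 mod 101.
71

Baby-step giant-step with step n = ⌈√101⌉ = 11.
Baby steps 51^j mod 101 (j:value) for j=0..10: 0:1, 1:51, 2:76, 3:38, 4:19, 5:60, 6:30, 7:15, 8:58, 9:29, 10:65.
Giant-step multiplier: 51^(-11) ≡ 51^(100-11) = 51^89 ≡ 28 (mod 101).
Giant steps γ_i = 59·28^i mod 101: γ_0=59, γ_1=36, γ_2=99, γ_3=45, γ_4=48, γ_5=31, γ_6=60 (in table at j=5).
x = i·n + j = 6·11 + 5 = 71.
Check: 51^71 ≡ 59 (mod 101).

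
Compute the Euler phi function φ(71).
70

71 = 71
φ(n) = n × ∏(1 - 1/p) for each prime p dividing n
φ(71) = 71 × (1 - 1/71) = 70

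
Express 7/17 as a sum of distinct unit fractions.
1/3 + 1/13 + 1/663

Greedy algorithm:
7/17: ceiling(17/7) = 3, use 1/3
4/51: ceiling(51/4) = 13, use 1/13
1/663: ceiling(663/1) = 663, use 1/663
Result: 7/17 = 1/3 + 1/13 + 1/663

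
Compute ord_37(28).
18

37 is prime, so ord(28) divides φ(37) = 36.
Divisors of 36: 1, 2, 3, 4, 6, 9, 12, 18, 36.
Repeated squaring: 28^1 ≡ 28, 28^2 ≡ 7, 28^4 ≡ 12, 28^8 ≡ 33, 28^16 ≡ 16, 28^32 ≡ 34 (mod 37).
Test 28^d mod 37 for each divisor d in increasing order:
28^1 ≡ 28
28^2 ≡ 7
28^3 = 28^2·28^1 ≡ 11
28^4 ≡ 12
28^6 = 28^4·28^2 ≡ 10
28^9 = 28^8·28^1 ≡ 36
28^12 = 28^8·28^4 ≡ 26
28^18 = 28^16·28^2 ≡ 1  ← first divisor giving 1
The order is 18.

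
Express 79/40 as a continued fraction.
[1; 1, 39]

Euclidean algorithm steps:
79 = 1 × 40 + 39
40 = 1 × 39 + 1
39 = 39 × 1 + 0
Continued fraction: [1; 1, 39]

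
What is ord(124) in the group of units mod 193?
32

193 is prime, so ord(124) divides φ(193) = 192.
Divisors of 192: 1, 2, 3, 4, 6, 8, 12, 16, 24, 32, 48, 64, 96, 192.
Repeated squaring: 124^1 ≡ 124, 124^2 ≡ 129, 124^4 ≡ 43, 124^8 ≡ 112, 124^16 ≡ 192, 124^32 ≡ 1, 124^64 ≡ 1, 124^128 ≡ 1 (mod 193).
Test 124^d mod 193 for each divisor d in increasing order:
124^1 ≡ 124
124^2 ≡ 129
124^3 = 124^2·124^1 ≡ 170
124^4 ≡ 43
124^6 = 124^4·124^2 ≡ 143
124^8 ≡ 112
124^12 = 124^8·124^4 ≡ 184
124^16 ≡ 192
124^24 = 124^16·124^8 ≡ 81
124^32 ≡ 1  ← first divisor giving 1
The order is 32.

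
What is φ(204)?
64

204 = 2^2 × 3 × 17
φ(n) = n × ∏(1 - 1/p) for each prime p dividing n
φ(204) = 204 × (1 - 1/2) × (1 - 1/3) × (1 - 1/17) = 64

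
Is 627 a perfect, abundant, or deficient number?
deficient

Proper divisors of 627: sum = 1 + 3 + 11 + 19 + 33 + 57 + 209 = 333
Since 333 < 627, 627 is deficient.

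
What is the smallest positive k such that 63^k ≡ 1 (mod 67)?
66

67 is prime, so ord(63) divides φ(67) = 66.
Divisors of 66: 1, 2, 3, 6, 11, 22, 33, 66.
Repeated squaring: 63^1 ≡ 63, 63^2 ≡ 16, 63^4 ≡ 55, 63^8 ≡ 10, 63^16 ≡ 33, 63^32 ≡ 17, 63^64 ≡ 21 (mod 67).
Test 63^d mod 67 for each divisor d in increasing order:
63^1 ≡ 63
63^2 ≡ 16
63^3 = 63^2·63^1 ≡ 3
63^6 = 63^4·63^2 ≡ 9
63^11 = 63^8·63^2·63^1 ≡ 30
63^22 = 63^16·63^4·63^2 ≡ 29
63^33 = 63^32·63^1 ≡ 66
63^66 = 63^64·63^2 ≡ 1  ← first divisor giving 1
The order is 66.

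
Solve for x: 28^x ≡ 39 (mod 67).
34

Baby-step giant-step with step n = ⌈√67⌉ = 9.
Baby steps 28^j mod 67 (j:value) for j=0..8: 0:1, 1:28, 2:47, 3:43, 4:65, 5:11, 6:40, 7:48, 8:4.
Giant-step multiplier: 28^(-9) ≡ 28^(66-9) = 28^57 ≡ 3 (mod 67).
Giant steps γ_i = 39·3^i mod 67: γ_0=39, γ_1=50, γ_2=16, γ_3=48 (in table at j=7).
x = i·n + j = 3·9 + 7 = 34.
Check: 28^34 ≡ 39 (mod 67).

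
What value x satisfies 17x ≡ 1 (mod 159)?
131

gcd(17, 159) = 1, so the inverse exists.
Extended Euclidean algorithm on (159, 17):
159 = 9 × 17 + 6  ⟹  6 = (1)·159 + (-9)·17
17 = 2 × 6 + 5  ⟹  5 = (-2)·159 + (19)·17
6 = 1 × 5 + 1  ⟹  1 = (3)·159 + (-28)·17
So (-28)·17 ≡ 1 (mod 159), i.e. 17^(-1) ≡ -28 ≡ 131 (mod 159).
Check: 17 × 131 = 2227 ≡ 1 (mod 159)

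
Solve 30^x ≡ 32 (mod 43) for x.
39

Baby-step giant-step with step n = ⌈√43⌉ = 7.
Baby steps 30^j mod 43 (j:value) for j=0..6: 0:1, 1:30, 2:40, 3:39, 4:9, 5:12, 6:16.
Giant-step multiplier: 30^(-7) ≡ 30^(42-7) = 30^35 ≡ 37 (mod 43).
Giant steps γ_i = 32·37^i mod 43: γ_0=32, γ_1=23, γ_2=34, γ_3=11, γ_4=20, γ_5=9 (in table at j=4).
x = i·n + j = 5·7 + 4 = 39.
Check: 30^39 ≡ 32 (mod 43).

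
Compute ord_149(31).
37

149 is prime, so ord(31) divides φ(149) = 148.
Divisors of 148: 1, 2, 4, 37, 74, 148.
Repeated squaring: 31^1 ≡ 31, 31^2 ≡ 67, 31^4 ≡ 19, 31^8 ≡ 63, 31^16 ≡ 95, 31^32 ≡ 85, 31^64 ≡ 73, 31^128 ≡ 114 (mod 149).
Test 31^d mod 149 for each divisor d in increasing order:
31^1 ≡ 31
31^2 ≡ 67
31^4 ≡ 19
31^37 = 31^32·31^4·31^1 ≡ 1  ← first divisor giving 1
The order is 37.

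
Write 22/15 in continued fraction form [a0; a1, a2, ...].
[1; 2, 7]

Euclidean algorithm steps:
22 = 1 × 15 + 7
15 = 2 × 7 + 1
7 = 7 × 1 + 0
Continued fraction: [1; 2, 7]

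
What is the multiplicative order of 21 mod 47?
23

47 is prime, so ord(21) divides φ(47) = 46.
Divisors of 46: 1, 2, 23, 46.
Repeated squaring: 21^1 ≡ 21, 21^2 ≡ 18, 21^4 ≡ 42, 21^8 ≡ 25, 21^16 ≡ 14, 21^32 ≡ 8 (mod 47).
Test 21^d mod 47 for each divisor d in increasing order:
21^1 ≡ 21
21^2 ≡ 18
21^23 = 21^16·21^4·21^2·21^1 ≡ 1  ← first divisor giving 1
The order is 23.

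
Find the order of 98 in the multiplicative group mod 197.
196

197 is prime, so ord(98) divides φ(197) = 196.
Divisors of 196: 1, 2, 4, 7, 14, 28, 49, 98, 196.
Repeated squaring: 98^1 ≡ 98, 98^2 ≡ 148, 98^4 ≡ 37, 98^8 ≡ 187, 98^16 ≡ 100, 98^32 ≡ 150, 98^64 ≡ 42, 98^128 ≡ 188 (mod 197).
Test 98^d mod 197 for each divisor d in increasing order:
98^1 ≡ 98
98^2 ≡ 148
98^4 ≡ 37
98^7 = 98^4·98^2·98^1 ≡ 20
98^14 = 98^8·98^4·98^2 ≡ 6
98^28 = 98^16·98^8·98^4 ≡ 36
98^49 = 98^32·98^16·98^1 ≡ 183
98^98 = 98^64·98^32·98^2 ≡ 196
98^196 = 98^128·98^64·98^4 ≡ 1  ← first divisor giving 1
The order is 196.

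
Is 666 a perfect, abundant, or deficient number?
abundant

Proper divisors of 666: sum = 1 + 2 + 3 + 6 + 9 + 18 + 37 + 74 + 111 + 222 + 333 = 816
Since 816 > 666, 666 is abundant.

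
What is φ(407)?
360

407 = 11 × 37
φ(n) = n × ∏(1 - 1/p) for each prime p dividing n
φ(407) = 407 × (1 - 1/11) × (1 - 1/37) = 360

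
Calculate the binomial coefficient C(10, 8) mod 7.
3

Using Lucas' theorem:
Write n=10 and k=8 in base 7:
n in base 7: [1, 3]
k in base 7: [1, 1]
C(10,8) mod 7 = ∏ C(n_i, k_i) mod 7
Digit binomials (mod 7): C(1,1) = 1; C(3,1) = 3
Product: 1 × 3 = 3 ≡ 3 (mod 7)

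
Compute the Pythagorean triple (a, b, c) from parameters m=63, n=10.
(3869, 1260, 4069)

Euclid's formula: a = m² - n², b = 2mn, c = m² + n²
m = 63, n = 10
a = 63² - 10² = 3969 - 100 = 3869
b = 2 × 63 × 10 = 1260
c = 63² + 10² = 3969 + 100 = 4069
Verification: 3869² + 1260² = 14969161 + 1587600 = 16556761 = 4069² ✓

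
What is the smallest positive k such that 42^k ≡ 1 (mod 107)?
53

107 is prime, so ord(42) divides φ(107) = 106.
Divisors of 106: 1, 2, 53, 106.
Repeated squaring: 42^1 ≡ 42, 42^2 ≡ 52, 42^4 ≡ 29, 42^8 ≡ 92, 42^16 ≡ 11, 42^32 ≡ 14, 42^64 ≡ 89 (mod 107).
Test 42^d mod 107 for each divisor d in increasing order:
42^1 ≡ 42
42^2 ≡ 52
42^53 = 42^32·42^16·42^4·42^1 ≡ 1  ← first divisor giving 1
The order is 53.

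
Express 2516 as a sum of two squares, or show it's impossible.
4² + 50² (a=4, b=50)

Factorization: 2516 = 2^2 × 17 × 37
By Fermat: n is sum of two squares iff every prime p ≡ 3 (mod 4) appears to even power.
All primes ≡ 3 (mod 4) appear to even power.
Search a = 0, 1, 2, … for 2516 - a² a perfect square: first hit at a = 4: 2516 - 16 = 2500 = 50².
2516 = 4² + 50² = 16 + 2500 ✓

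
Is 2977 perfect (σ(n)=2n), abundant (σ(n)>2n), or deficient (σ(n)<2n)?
deficient

Proper divisors of 2977: sum = 1 + 13 + 229 = 243
Since 243 < 2977, 2977 is deficient.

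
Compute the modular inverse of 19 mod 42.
31

gcd(19, 42) = 1, so the inverse exists.
Extended Euclidean algorithm on (42, 19):
42 = 2 × 19 + 4  ⟹  4 = (1)·42 + (-2)·19
19 = 4 × 4 + 3  ⟹  3 = (-4)·42 + (9)·19
4 = 1 × 3 + 1  ⟹  1 = (5)·42 + (-11)·19
So (-11)·19 ≡ 1 (mod 42), i.e. 19^(-1) ≡ -11 ≡ 31 (mod 42).
Check: 19 × 31 = 589 ≡ 1 (mod 42)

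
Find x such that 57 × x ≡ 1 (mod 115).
113

gcd(57, 115) = 1, so the inverse exists.
Extended Euclidean algorithm on (115, 57):
115 = 2 × 57 + 1  ⟹  1 = (1)·115 + (-2)·57
So (-2)·57 ≡ 1 (mod 115), i.e. 57^(-1) ≡ -2 ≡ 113 (mod 115).
Check: 57 × 113 = 6441 ≡ 1 (mod 115)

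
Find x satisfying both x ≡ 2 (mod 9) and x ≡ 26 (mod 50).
326

Using Chinese Remainder Theorem:
M = 9 × 50 = 450
M1 = 50, M2 = 9
y1 = 50^(-1) mod 9 = 2
y2 = 9^(-1) mod 50 = 39
x = (2×50×2 + 26×9×39) mod 450 = 326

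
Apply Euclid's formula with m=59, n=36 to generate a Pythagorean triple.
(2185, 4248, 4777)

Euclid's formula: a = m² - n², b = 2mn, c = m² + n²
m = 59, n = 36
a = 59² - 36² = 3481 - 1296 = 2185
b = 2 × 59 × 36 = 4248
c = 59² + 36² = 3481 + 1296 = 4777
Verification: 2185² + 4248² = 4774225 + 18045504 = 22819729 = 4777² ✓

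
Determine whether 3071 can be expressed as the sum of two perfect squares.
Not possible

Factorization: 3071 = 37 × 83
By Fermat: n is sum of two squares iff every prime p ≡ 3 (mod 4) appears to even power.
Prime(s) ≡ 3 (mod 4) with odd exponent: [(83, 1)]
Therefore 3071 cannot be expressed as a² + b².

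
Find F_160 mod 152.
75

Matrix identity: Q^n = [[F_(n+1), F_n], [F_n, F_(n-1)]] with Q = [[1,1],[1,0]].
n = 160 = 10100000₂. Square-and-multiply, entries mod 152:
Q^1 = [[1,1],[1,0]]
Q^2 = (Q^1)² = [[2,1],[1,1]]
Q^5 = (Q^2)²·Q = [[8,5],[5,3]]
Q^10 = (Q^5)² = [[89,55],[55,34]]
Q^20 = (Q^10)² = [[2,77],[77,77]]
Q^40 = (Q^20)² = [[5,3],[3,2]]
Q^80 = (Q^40)² = [[34,21],[21,13]]
Q^160 = (Q^80)² = [[77,75],[75,2]]
F_160 mod 152 = Q^160[0][1] = 75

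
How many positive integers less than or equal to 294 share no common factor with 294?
84

294 = 2 × 3 × 7^2
φ(n) = n × ∏(1 - 1/p) for each prime p dividing n
φ(294) = 294 × (1 - 1/2) × (1 - 1/3) × (1 - 1/7) = 84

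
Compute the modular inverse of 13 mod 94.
29

gcd(13, 94) = 1, so the inverse exists.
Extended Euclidean algorithm on (94, 13):
94 = 7 × 13 + 3  ⟹  3 = (1)·94 + (-7)·13
13 = 4 × 3 + 1  ⟹  1 = (-4)·94 + (29)·13
So (29)·13 ≡ 1 (mod 94), i.e. 13^(-1) ≡ 29 (mod 94).
Check: 13 × 29 = 377 ≡ 1 (mod 94)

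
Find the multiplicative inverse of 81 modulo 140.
121

gcd(81, 140) = 1, so the inverse exists.
Extended Euclidean algorithm on (140, 81):
140 = 1 × 81 + 59  ⟹  59 = (1)·140 + (-1)·81
81 = 1 × 59 + 22  ⟹  22 = (-1)·140 + (2)·81
59 = 2 × 22 + 15  ⟹  15 = (3)·140 + (-5)·81
22 = 1 × 15 + 7  ⟹  7 = (-4)·140 + (7)·81
15 = 2 × 7 + 1  ⟹  1 = (11)·140 + (-19)·81
So (-19)·81 ≡ 1 (mod 140), i.e. 81^(-1) ≡ -19 ≡ 121 (mod 140).
Check: 81 × 121 = 9801 ≡ 1 (mod 140)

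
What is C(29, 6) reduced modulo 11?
7

Using Lucas' theorem:
Write n=29 and k=6 in base 11:
n in base 11: [2, 7]
k in base 11: [0, 6]
C(29,6) mod 11 = ∏ C(n_i, k_i) mod 11
Digit binomials (mod 11): C(2,0) = 1; C(7,6) = 7
Product: 1 × 7 = 7 ≡ 7 (mod 11)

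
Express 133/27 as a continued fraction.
[4; 1, 12, 2]

Euclidean algorithm steps:
133 = 4 × 27 + 25
27 = 1 × 25 + 2
25 = 12 × 2 + 1
2 = 2 × 1 + 0
Continued fraction: [4; 1, 12, 2]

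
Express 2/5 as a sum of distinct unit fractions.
1/3 + 1/15

Greedy algorithm:
2/5: ceiling(5/2) = 3, use 1/3
1/15: ceiling(15/1) = 15, use 1/15
Result: 2/5 = 1/3 + 1/15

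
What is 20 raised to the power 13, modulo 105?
20

Repeated squaring. Binary of 13 = 1101.
20^1 ≡ 20 (mod 105); 20^2 ≡ 85 (mod 105); 20^4 ≡ 85 (mod 105); 20^8 ≡ 85 (mod 105)
20^13 = 20^1 × 20^4 × 20^8 ≡ 20 (mod 105)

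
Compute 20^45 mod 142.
48

Repeated squaring. Binary of 45 = 101101.
20^1 ≡ 20 (mod 142); 20^2 ≡ 116 (mod 142); 20^4 ≡ 108 (mod 142); 20^8 ≡ 20 (mod 142); 20^16 ≡ 116 (mod 142); 20^32 ≡ 108 (mod 142)
20^45 = 20^1 × 20^4 × 20^8 × 20^32 ≡ 48 (mod 142)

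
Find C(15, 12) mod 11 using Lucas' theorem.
4

Using Lucas' theorem:
Write n=15 and k=12 in base 11:
n in base 11: [1, 4]
k in base 11: [1, 1]
C(15,12) mod 11 = ∏ C(n_i, k_i) mod 11
Digit binomials (mod 11): C(1,1) = 1; C(4,1) = 4
Product: 1 × 4 = 4 ≡ 4 (mod 11)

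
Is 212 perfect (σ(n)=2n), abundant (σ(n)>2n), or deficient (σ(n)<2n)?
deficient

Proper divisors of 212: sum = 1 + 2 + 4 + 53 + 106 = 166
Since 166 < 212, 212 is deficient.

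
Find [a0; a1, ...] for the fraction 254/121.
[2; 10, 12]

Euclidean algorithm steps:
254 = 2 × 121 + 12
121 = 10 × 12 + 1
12 = 12 × 1 + 0
Continued fraction: [2; 10, 12]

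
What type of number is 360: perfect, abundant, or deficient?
abundant

Proper divisors of 360: sum = 1 + 2 + 3 + 4 + 5 + 6 + 8 + 9 + ... + 72 + 90 + 120 + 180 (23 divisors) = 810
Since 810 > 360, 360 is abundant.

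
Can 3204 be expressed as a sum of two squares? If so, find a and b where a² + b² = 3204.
30² + 48² (a=30, b=48)

Factorization: 3204 = 2^2 × 3^2 × 89
By Fermat: n is sum of two squares iff every prime p ≡ 3 (mod 4) appears to even power.
All primes ≡ 3 (mod 4) appear to even power.
Search a = 0, 1, 2, … for 3204 - a² a perfect square: first hit at a = 30: 3204 - 900 = 2304 = 48².
3204 = 30² + 48² = 900 + 2304 ✓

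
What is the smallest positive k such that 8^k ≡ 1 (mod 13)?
4

13 is prime, so ord(8) divides φ(13) = 12.
Divisors of 12: 1, 2, 3, 4, 6, 12.
Repeated squaring: 8^1 ≡ 8, 8^2 ≡ 12, 8^4 ≡ 1, 8^8 ≡ 1 (mod 13).
Test 8^d mod 13 for each divisor d in increasing order:
8^1 ≡ 8
8^2 ≡ 12
8^3 = 8^2·8^1 ≡ 5
8^4 ≡ 1  ← first divisor giving 1
The order is 4.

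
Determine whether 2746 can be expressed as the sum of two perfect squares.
35² + 39² (a=35, b=39)

Factorization: 2746 = 2 × 1373
By Fermat: n is sum of two squares iff every prime p ≡ 3 (mod 4) appears to even power.
All primes ≡ 3 (mod 4) appear to even power.
Search a = 0, 1, 2, … for 2746 - a² a perfect square: first hit at a = 35: 2746 - 1225 = 1521 = 39².
2746 = 35² + 39² = 1225 + 1521 ✓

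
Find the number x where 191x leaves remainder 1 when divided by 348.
215

gcd(191, 348) = 1, so the inverse exists.
Extended Euclidean algorithm on (348, 191):
348 = 1 × 191 + 157  ⟹  157 = (1)·348 + (-1)·191
191 = 1 × 157 + 34  ⟹  34 = (-1)·348 + (2)·191
157 = 4 × 34 + 21  ⟹  21 = (5)·348 + (-9)·191
34 = 1 × 21 + 13  ⟹  13 = (-6)·348 + (11)·191
21 = 1 × 13 + 8  ⟹  8 = (11)·348 + (-20)·191
13 = 1 × 8 + 5  ⟹  5 = (-17)·348 + (31)·191
8 = 1 × 5 + 3  ⟹  3 = (28)·348 + (-51)·191
5 = 1 × 3 + 2  ⟹  2 = (-45)·348 + (82)·191
3 = 1 × 2 + 1  ⟹  1 = (73)·348 + (-133)·191
So (-133)·191 ≡ 1 (mod 348), i.e. 191^(-1) ≡ -133 ≡ 215 (mod 348).
Check: 191 × 215 = 41065 ≡ 1 (mod 348)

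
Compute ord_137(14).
34

137 is prime, so ord(14) divides φ(137) = 136.
Divisors of 136: 1, 2, 4, 8, 17, 34, 68, 136.
Repeated squaring: 14^1 ≡ 14, 14^2 ≡ 59, 14^4 ≡ 56, 14^8 ≡ 122, 14^16 ≡ 88, 14^32 ≡ 72, 14^64 ≡ 115, 14^128 ≡ 73 (mod 137).
Test 14^d mod 137 for each divisor d in increasing order:
14^1 ≡ 14
14^2 ≡ 59
14^4 ≡ 56
14^8 ≡ 122
14^17 = 14^16·14^1 ≡ 136
14^34 = 14^32·14^2 ≡ 1  ← first divisor giving 1
The order is 34.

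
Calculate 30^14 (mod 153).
135

Repeated squaring. Binary of 14 = 1110.
30^1 ≡ 30 (mod 153); 30^2 ≡ 135 (mod 153); 30^4 ≡ 18 (mod 153); 30^8 ≡ 18 (mod 153)
30^14 = 30^2 × 30^4 × 30^8 ≡ 135 (mod 153)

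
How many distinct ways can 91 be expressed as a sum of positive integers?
64112359

p(n) counts ways to write n as a sum of positive integers (order ignored).
Euler's pentagonal recurrence: p(k) = p(k-1) + p(k-2) - p(k-5) - p(k-7) + p(k-12) + p(k-15) - ... (offsets j(3j∓1)/2, signs ++--, p(0)=1, p(<0)=0).
DP table for k = 0..90: p(0)=1, p(1)=1, p(2)=2, p(3)=3, p(4)=5, p(5)=7, p(6)=11, p(7)=15, p(8)=22, p(9)=30, p(10)=42, p(11)=56, p(12)=77, p(13)=101, p(14)=135, p(15)=176, p(16)=231, p(17)=297, p(18)=385, p(19)=490, p(20)=627, p(21)=792, p(22)=1002, p(23)=1255, p(24)=1575, p(25)=1958, p(26)=2436, p(27)=3010, p(28)=3718, p(29)=4565, p(30)=5604, p(31)=6842, p(32)=8349, p(33)=10143, p(34)=12310, p(35)=14883, p(36)=17977, p(37)=21637, p(38)=26015, p(39)=31185, p(40)=37338, p(41)=44583, p(42)=53174, p(43)=63261, p(44)=75175, p(45)=89134, p(46)=105558, p(47)=124754, p(48)=147273, p(49)=173525, p(50)=204226, p(51)=239943, p(52)=281589, p(53)=329931, p(54)=386155, p(55)=451276, p(56)=526823, p(57)=614154, p(58)=715220, p(59)=831820, p(60)=966467, p(61)=1121505, p(62)=1300156, p(63)=1505499, p(64)=1741630, p(65)=2012558, p(66)=2323520, p(67)=2679689, p(68)=3087735, p(69)=3554345, p(70)=4087968, p(71)=4697205, p(72)=5392783, p(73)=6185689, p(74)=7089500, p(75)=8118264, p(76)=9289091, p(77)=10619863, p(78)=12132164, p(79)=13848650, p(80)=15796476, p(81)=18004327, p(82)=20506255, p(83)=23338469, p(84)=26543660, p(85)=30167357, p(86)=34262962, p(87)=38887673, p(88)=44108109, p(89)=49995925, p(90)=56634173.
Final step: p(91) = p(90) + p(89) - p(86) - p(84) + p(79) + p(76) - p(69) - p(65) + p(56) + p(51) - p(40) - p(34) + p(21) + p(14)
= 56634173 + 49995925 - 34262962 - 26543660 + 13848650 + 9289091 - 3554345 - 2012558 + 526823 + 239943 - 37338 - 12310 + 792 + 135
= 64112359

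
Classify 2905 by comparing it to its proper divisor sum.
deficient

Proper divisors of 2905: sum = 1 + 5 + 7 + 35 + 83 + 415 + 581 = 1127
Since 1127 < 2905, 2905 is deficient.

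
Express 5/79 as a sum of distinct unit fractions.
1/16 + 1/1264

Greedy algorithm:
5/79: ceiling(79/5) = 16, use 1/16
1/1264: ceiling(1264/1) = 1264, use 1/1264
Result: 5/79 = 1/16 + 1/1264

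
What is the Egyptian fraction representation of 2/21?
1/11 + 1/231

Greedy algorithm:
2/21: ceiling(21/2) = 11, use 1/11
1/231: ceiling(231/1) = 231, use 1/231
Result: 2/21 = 1/11 + 1/231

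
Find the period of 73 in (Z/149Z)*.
37

149 is prime, so ord(73) divides φ(149) = 148.
Divisors of 148: 1, 2, 4, 37, 74, 148.
Repeated squaring: 73^1 ≡ 73, 73^2 ≡ 114, 73^4 ≡ 33, 73^8 ≡ 46, 73^16 ≡ 30, 73^32 ≡ 6, 73^64 ≡ 36, 73^128 ≡ 104 (mod 149).
Test 73^d mod 149 for each divisor d in increasing order:
73^1 ≡ 73
73^2 ≡ 114
73^4 ≡ 33
73^37 = 73^32·73^4·73^1 ≡ 1  ← first divisor giving 1
The order is 37.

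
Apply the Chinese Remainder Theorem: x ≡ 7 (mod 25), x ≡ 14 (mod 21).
182

Using Chinese Remainder Theorem:
M = 25 × 21 = 525
M1 = 21, M2 = 25
y1 = 21^(-1) mod 25 = 6
y2 = 25^(-1) mod 21 = 16
x = (7×21×6 + 14×25×16) mod 525 = 182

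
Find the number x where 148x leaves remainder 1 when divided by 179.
127

gcd(148, 179) = 1, so the inverse exists.
Extended Euclidean algorithm on (179, 148):
179 = 1 × 148 + 31  ⟹  31 = (1)·179 + (-1)·148
148 = 4 × 31 + 24  ⟹  24 = (-4)·179 + (5)·148
31 = 1 × 24 + 7  ⟹  7 = (5)·179 + (-6)·148
24 = 3 × 7 + 3  ⟹  3 = (-19)·179 + (23)·148
7 = 2 × 3 + 1  ⟹  1 = (43)·179 + (-52)·148
So (-52)·148 ≡ 1 (mod 179), i.e. 148^(-1) ≡ -52 ≡ 127 (mod 179).
Check: 148 × 127 = 18796 ≡ 1 (mod 179)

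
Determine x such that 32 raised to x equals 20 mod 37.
5

Baby-step giant-step with step n = ⌈√37⌉ = 7.
Baby steps 32^j mod 37 (j:value) for j=0..6: 0:1, 1:32, 2:25, 3:23, 4:33, 5:20, 6:11.
h = 20 is already in the table at j=5, so x = 5.
Check: 32^5 ≡ 20 (mod 37).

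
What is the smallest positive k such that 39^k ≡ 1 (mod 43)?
14

43 is prime, so ord(39) divides φ(43) = 42.
Divisors of 42: 1, 2, 3, 6, 7, 14, 21, 42.
Repeated squaring: 39^1 ≡ 39, 39^2 ≡ 16, 39^4 ≡ 41, 39^8 ≡ 4, 39^16 ≡ 16, 39^32 ≡ 41 (mod 43).
Test 39^d mod 43 for each divisor d in increasing order:
39^1 ≡ 39
39^2 ≡ 16
39^3 = 39^2·39^1 ≡ 22
39^6 = 39^4·39^2 ≡ 11
39^7 = 39^4·39^2·39^1 ≡ 42
39^14 = 39^8·39^4·39^2 ≡ 1  ← first divisor giving 1
The order is 14.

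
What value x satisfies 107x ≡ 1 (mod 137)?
105

gcd(107, 137) = 1, so the inverse exists.
Extended Euclidean algorithm on (137, 107):
137 = 1 × 107 + 30  ⟹  30 = (1)·137 + (-1)·107
107 = 3 × 30 + 17  ⟹  17 = (-3)·137 + (4)·107
30 = 1 × 17 + 13  ⟹  13 = (4)·137 + (-5)·107
17 = 1 × 13 + 4  ⟹  4 = (-7)·137 + (9)·107
13 = 3 × 4 + 1  ⟹  1 = (25)·137 + (-32)·107
So (-32)·107 ≡ 1 (mod 137), i.e. 107^(-1) ≡ -32 ≡ 105 (mod 137).
Check: 107 × 105 = 11235 ≡ 1 (mod 137)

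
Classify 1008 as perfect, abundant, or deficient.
abundant

Proper divisors of 1008: sum = 1 + 2 + 3 + 4 + 6 + 7 + 8 + 9 + ... + 168 + 252 + 336 + 504 (29 divisors) = 2216
Since 2216 > 1008, 1008 is abundant.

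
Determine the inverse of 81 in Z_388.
297

gcd(81, 388) = 1, so the inverse exists.
Extended Euclidean algorithm on (388, 81):
388 = 4 × 81 + 64  ⟹  64 = (1)·388 + (-4)·81
81 = 1 × 64 + 17  ⟹  17 = (-1)·388 + (5)·81
64 = 3 × 17 + 13  ⟹  13 = (4)·388 + (-19)·81
17 = 1 × 13 + 4  ⟹  4 = (-5)·388 + (24)·81
13 = 3 × 4 + 1  ⟹  1 = (19)·388 + (-91)·81
So (-91)·81 ≡ 1 (mod 388), i.e. 81^(-1) ≡ -91 ≡ 297 (mod 388).
Check: 81 × 297 = 24057 ≡ 1 (mod 388)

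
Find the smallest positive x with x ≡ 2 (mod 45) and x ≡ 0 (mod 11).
407

Using Chinese Remainder Theorem:
M = 45 × 11 = 495
M1 = 11, M2 = 45
y1 = 11^(-1) mod 45 = 41
y2 = 45^(-1) mod 11 = 1
x = (2×11×41 + 0×45×1) mod 495 = 407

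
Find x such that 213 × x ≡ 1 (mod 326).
75

gcd(213, 326) = 1, so the inverse exists.
Extended Euclidean algorithm on (326, 213):
326 = 1 × 213 + 113  ⟹  113 = (1)·326 + (-1)·213
213 = 1 × 113 + 100  ⟹  100 = (-1)·326 + (2)·213
113 = 1 × 100 + 13  ⟹  13 = (2)·326 + (-3)·213
100 = 7 × 13 + 9  ⟹  9 = (-15)·326 + (23)·213
13 = 1 × 9 + 4  ⟹  4 = (17)·326 + (-26)·213
9 = 2 × 4 + 1  ⟹  1 = (-49)·326 + (75)·213
So (75)·213 ≡ 1 (mod 326), i.e. 213^(-1) ≡ 75 (mod 326).
Check: 213 × 75 = 15975 ≡ 1 (mod 326)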